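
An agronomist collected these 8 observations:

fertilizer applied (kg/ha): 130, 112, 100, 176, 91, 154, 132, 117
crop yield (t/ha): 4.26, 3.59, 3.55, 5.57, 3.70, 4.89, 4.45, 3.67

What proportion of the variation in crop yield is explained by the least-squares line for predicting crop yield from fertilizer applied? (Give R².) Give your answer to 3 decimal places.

0.913

n = 8, Σx = 1012, Σy = 33.68, Σxy = 4397.75, Σx² = 133530, Σy² = 145.5366
Sxx = Σx² − (Σx)²/n = 133530 − 128018 = 5512
Sxy = Σxy − (Σx)(Σy)/n = 4397.75 − 4260.52 = 137.23
Syy = Σy² − (Σy)²/n = 145.5366 − 141.7928 = 3.7438
R² = Sxy²/(Sxx·Syy) = (137.23)²/(5512·3.7438) = 0.912591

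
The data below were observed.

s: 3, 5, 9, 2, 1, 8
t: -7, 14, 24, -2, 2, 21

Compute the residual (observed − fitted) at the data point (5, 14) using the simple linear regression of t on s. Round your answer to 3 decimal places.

n = 6, Σx = 28, Σy = 52, Σxy = 431, Σx² = 184
Sxx = Σx² − (Σx)²/n = 184 − 130.666667 = 53.333333
Sxy = Σxy − (Σx)(Σy)/n = 431 − 242.666667 = 188.333333
b = Sxy/Sxx = 188.333333/53.333333 = 3.53125
a = ȳ − b·x̄ = 8.666667 − 3.53125·4.666667 = -7.8125
ŷ(5) = -7.8125 + 3.53125·5 = 9.84375
residual = y − ŷ = 14 − 9.84375 = 4.15625

4.156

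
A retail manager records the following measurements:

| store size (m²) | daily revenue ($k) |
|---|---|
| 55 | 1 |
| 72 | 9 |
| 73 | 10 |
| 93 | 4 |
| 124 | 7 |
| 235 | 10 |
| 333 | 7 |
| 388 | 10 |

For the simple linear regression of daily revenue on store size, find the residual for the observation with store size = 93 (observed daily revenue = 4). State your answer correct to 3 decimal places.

-2.401

n = 8, Σx = 1373, Σy = 58, Σxy = 11234, Σx² = 354221
Sxx = Σx² − (Σx)²/n = 354221 − 235641.125 = 118579.875
Sxy = Σxy − (Σx)(Σy)/n = 11234 − 9954.25 = 1279.75
b = Sxy/Sxx = 1279.75/118579.875 = 0.010792
a = ȳ − b·x̄ = 7.25 − 0.010792·171.625 = 5.397771
ŷ(93) = 5.397771 + 0.010792·93 = 6.401455
residual = y − ŷ = 4 − 6.401455 = -2.401455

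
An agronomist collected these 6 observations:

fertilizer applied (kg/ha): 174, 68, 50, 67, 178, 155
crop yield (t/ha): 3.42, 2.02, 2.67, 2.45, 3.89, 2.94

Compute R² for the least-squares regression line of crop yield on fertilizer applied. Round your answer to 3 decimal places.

0.734

n = 6, Σx = 692, Σy = 17.39, Σxy = 2178.21, Σx² = 97598, Σy² = 52.6839
Sxx = Σx² − (Σx)²/n = 97598 − 79810.666667 = 17787.333333
Sxy = Σxy − (Σx)(Σy)/n = 2178.21 − 2005.646667 = 172.563333
Syy = Σy² − (Σy)²/n = 52.6839 − 50.402017 = 2.281883
R² = Sxy²/(Sxx·Syy) = (172.563333)²/(17787.333333·2.281883) = 0.733656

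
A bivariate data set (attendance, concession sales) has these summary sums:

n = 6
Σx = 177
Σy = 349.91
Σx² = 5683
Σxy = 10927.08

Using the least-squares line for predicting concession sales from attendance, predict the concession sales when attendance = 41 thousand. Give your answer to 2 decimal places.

73.39

Sxx = Σx² − (Σx)²/n = 5683 − 5221.5 = 461.5
Sxy = Σxy − (Σx)(Σy)/n = 10927.08 − 10322.345 = 604.735
b = Sxy/Sxx = 604.735/461.5 = 1.310368
a = ȳ − b·x̄ = 58.318333 − 1.310368·29.5 = 19.662467
ŷ(41) = a + b·41 = 19.662467 + 1.310368·41 = 73.387570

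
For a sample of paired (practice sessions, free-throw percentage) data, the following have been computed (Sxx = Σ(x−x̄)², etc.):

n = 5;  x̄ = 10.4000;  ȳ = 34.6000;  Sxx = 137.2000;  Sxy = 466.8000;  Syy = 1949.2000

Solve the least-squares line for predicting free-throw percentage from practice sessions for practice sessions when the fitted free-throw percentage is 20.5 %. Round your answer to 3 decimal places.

b = Sxy/Sxx = 466.8/137.2 = 3.402332
a = ȳ − b·x̄ = 34.6 − 3.402332·10.4 = -0.784257
Set a + b·x = 20.5: x = (20.5 − (-0.784257)) / 3.402332 = 6.255784

6.256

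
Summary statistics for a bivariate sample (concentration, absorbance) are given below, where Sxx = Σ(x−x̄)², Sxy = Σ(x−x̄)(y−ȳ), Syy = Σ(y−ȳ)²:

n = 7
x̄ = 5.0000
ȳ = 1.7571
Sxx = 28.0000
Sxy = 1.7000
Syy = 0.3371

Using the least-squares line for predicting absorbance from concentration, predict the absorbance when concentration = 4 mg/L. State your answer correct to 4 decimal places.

1.6964

b = Sxy/Sxx = 1.7/28 = 0.060714
a = ȳ − b·x̄ = 1.7571 − 0.060714·5 = 1.453529
ŷ(4) = a + b·4 = 1.453529 + 0.060714·4 = 1.696386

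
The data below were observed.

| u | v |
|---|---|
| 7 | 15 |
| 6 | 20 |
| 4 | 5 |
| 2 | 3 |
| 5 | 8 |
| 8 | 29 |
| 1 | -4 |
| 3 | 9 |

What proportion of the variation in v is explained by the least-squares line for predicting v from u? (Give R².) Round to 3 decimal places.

0.840

n = 8, Σx = 36, Σy = 85, Σxy = 546, Σx² = 204, Σy² = 1661
Sxx = Σx² − (Σx)²/n = 204 − 162 = 42
Sxy = Σxy − (Σx)(Σy)/n = 546 − 382.5 = 163.5
Syy = Σy² − (Σy)²/n = 1661 − 903.125 = 757.875
R² = Sxy²/(Sxx·Syy) = (163.5)²/(42·757.875) = 0.839825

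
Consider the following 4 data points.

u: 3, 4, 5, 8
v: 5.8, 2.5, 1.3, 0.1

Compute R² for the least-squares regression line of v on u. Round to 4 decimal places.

n = 4, Σx = 20, Σy = 9.7, Σxy = 34.7, Σx² = 114, Σy² = 41.59
Sxx = Σx² − (Σx)²/n = 114 − 100 = 14
Sxy = Σxy − (Σx)(Σy)/n = 34.7 − 48.5 = -13.8
Syy = Σy² − (Σy)²/n = 41.59 − 23.5225 = 18.0675
R² = Sxy²/(Sxx·Syy) = (-13.8)²/(14·18.0675) = 0.752891

0.7529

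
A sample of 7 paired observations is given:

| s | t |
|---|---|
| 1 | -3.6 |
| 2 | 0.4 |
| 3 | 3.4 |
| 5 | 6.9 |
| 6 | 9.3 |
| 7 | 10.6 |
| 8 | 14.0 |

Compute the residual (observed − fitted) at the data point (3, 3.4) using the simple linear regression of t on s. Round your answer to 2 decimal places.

n = 7, Σx = 32, Σy = 41, Σxy = 283.9, Σx² = 188
Sxx = Σx² − (Σx)²/n = 188 − 146.285714 = 41.714286
Sxy = Σxy − (Σx)(Σy)/n = 283.9 − 187.428571 = 96.471429
b = Sxy/Sxx = 96.471429/41.714286 = 2.312671
a = ȳ − b·x̄ = 5.857143 − 2.312671·4.571429 = -4.715068
ŷ(3) = -4.715068 + 2.312671·3 = 2.222945
residual = y − ŷ = 3.4 − 2.222945 = 1.177055

1.18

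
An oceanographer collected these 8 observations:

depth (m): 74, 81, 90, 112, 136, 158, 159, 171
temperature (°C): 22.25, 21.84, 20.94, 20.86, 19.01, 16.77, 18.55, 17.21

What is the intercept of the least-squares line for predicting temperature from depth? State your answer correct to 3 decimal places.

n = 8, Σx = 981, Σy = 157.43, Σxy = 18763.84, Σx² = 130663
Sxx = Σx² − (Σx)²/n = 130663 − 120295.125 = 10367.875
Sxy = Σxy − (Σx)(Σy)/n = 18763.84 − 19304.85375 = -541.01375
b = Sxy/Sxx = -541.01375/10367.875 = -0.052182
a = ȳ − b·x̄ = 19.67875 − (-0.052182)·122.625 = 26.077536

26.078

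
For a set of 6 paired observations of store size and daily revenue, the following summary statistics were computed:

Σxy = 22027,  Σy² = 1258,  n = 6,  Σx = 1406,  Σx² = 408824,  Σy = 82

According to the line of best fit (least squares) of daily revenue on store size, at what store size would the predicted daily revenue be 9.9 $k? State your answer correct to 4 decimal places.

Sxx = Σx² − (Σx)²/n = 408824 − 329472.666667 = 79351.333333
Sxy = Σxy − (Σx)(Σy)/n = 22027 − 19215.333333 = 2811.666667
b = Sxy/Sxx = 2811.666667/79351.333333 = 0.035433
a = ȳ − b·x̄ = 13.666667 − 0.035433·234.333333 = 5.363502
Set a + b·x = 9.9: x = (9.9 − 5.363502) / 0.035433 = 128.029828

128.0298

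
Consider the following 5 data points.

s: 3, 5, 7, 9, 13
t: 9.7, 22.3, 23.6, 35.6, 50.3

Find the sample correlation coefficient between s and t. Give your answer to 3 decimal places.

0.987

n = 5, Σx = 37, Σy = 141.5, Σxy = 1280.1, Σx² = 333, Σy² = 4945.79
Sxx = Σx² − (Σx)²/n = 333 − 273.8 = 59.2
Sxy = Σxy − (Σx)(Σy)/n = 1280.1 − 1047.1 = 233
Syy = Σy² − (Σy)²/n = 4945.79 − 4004.45 = 941.34
r = Sxy/√(Sxx·Syy) = 233/√(55727.328) = 233/236.066364 = 0.987011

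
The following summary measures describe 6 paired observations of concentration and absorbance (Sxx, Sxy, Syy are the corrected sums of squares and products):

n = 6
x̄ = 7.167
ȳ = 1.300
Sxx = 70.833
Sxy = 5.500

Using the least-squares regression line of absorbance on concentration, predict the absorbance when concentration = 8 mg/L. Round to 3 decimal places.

1.365

b = Sxy/Sxx = 5.5/70.833 = 0.077647
a = ȳ − b·x̄ = 1.3 − 0.077647·7.167 = 0.743501
ŷ(8) = a + b·8 = 0.743501 + 0.077647·8 = 1.364680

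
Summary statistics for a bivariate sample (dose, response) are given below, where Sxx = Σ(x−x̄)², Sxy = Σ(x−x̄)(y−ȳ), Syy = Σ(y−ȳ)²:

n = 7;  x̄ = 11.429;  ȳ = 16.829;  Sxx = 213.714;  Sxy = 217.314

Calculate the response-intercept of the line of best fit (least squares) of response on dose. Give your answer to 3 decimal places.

b = Sxy/Sxx = 217.314/213.714 = 1.016845
a = ȳ − b·x̄ = 16.829 − 1.016845·11.429 = 5.207479

5.207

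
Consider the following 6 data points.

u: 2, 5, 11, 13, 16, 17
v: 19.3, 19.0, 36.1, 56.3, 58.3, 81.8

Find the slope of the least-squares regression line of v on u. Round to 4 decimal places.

3.8463

n = 6, Σx = 64, Σy = 270.8, Σxy = 3586, Σx² = 864
Sxx = Σx² − (Σx)²/n = 864 − 682.666667 = 181.333333
Sxy = Σxy − (Σx)(Σy)/n = 3586 − 2888.533333 = 697.466667
b = Sxy/Sxx = 697.466667/181.333333 = 3.846324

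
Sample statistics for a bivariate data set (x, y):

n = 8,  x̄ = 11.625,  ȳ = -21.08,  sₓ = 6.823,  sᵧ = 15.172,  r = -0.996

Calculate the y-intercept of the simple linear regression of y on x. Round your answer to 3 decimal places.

b = r · sᵧ/sₓ = -0.996 · 15.172/6.823 = -2.214761
a = ȳ − b·x̄ = -21.08 − (-2.214761)·11.625 = 4.666593

4.667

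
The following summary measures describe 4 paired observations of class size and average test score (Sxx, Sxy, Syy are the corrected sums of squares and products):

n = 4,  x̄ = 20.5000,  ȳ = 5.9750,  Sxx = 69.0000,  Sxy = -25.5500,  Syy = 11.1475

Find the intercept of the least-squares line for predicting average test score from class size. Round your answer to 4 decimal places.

b = Sxy/Sxx = -25.55/69 = -0.370290
a = ȳ − b·x̄ = 5.975 − (-0.370290)·20.5 = 13.565942

13.5659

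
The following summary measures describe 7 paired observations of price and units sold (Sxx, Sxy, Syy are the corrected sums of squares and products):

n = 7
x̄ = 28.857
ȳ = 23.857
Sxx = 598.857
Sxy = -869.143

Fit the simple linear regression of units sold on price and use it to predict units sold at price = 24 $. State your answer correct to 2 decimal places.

b = Sxy/Sxx = -869.143/598.857 = -1.451336
a = ȳ − b·x̄ = 23.857 − (-1.451336)·28.857 = 65.738216
ŷ(24) = a + b·24 = 65.738216 + (-1.451336)·24 = 30.906141

30.91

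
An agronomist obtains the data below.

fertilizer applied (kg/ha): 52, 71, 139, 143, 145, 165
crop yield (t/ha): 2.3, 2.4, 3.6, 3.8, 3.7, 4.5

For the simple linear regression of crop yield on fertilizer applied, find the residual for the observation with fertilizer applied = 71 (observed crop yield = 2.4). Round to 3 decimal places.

-0.100

n = 6, Σx = 715, Σy = 20.3, Σxy = 2612.8, Σx² = 95765
Sxx = Σx² − (Σx)²/n = 95765 − 85204.166667 = 10560.833333
Sxy = Σxy − (Σx)(Σy)/n = 2612.8 − 2419.083333 = 193.716667
b = Sxy/Sxx = 193.716667/10560.833333 = 0.018343
a = ȳ − b·x̄ = 3.383333 − 0.018343·119.166667 = 1.197467
ŷ(71) = 1.197467 + 0.018343·71 = 2.499815
residual = y − ŷ = 2.4 − 2.499815 = -0.099815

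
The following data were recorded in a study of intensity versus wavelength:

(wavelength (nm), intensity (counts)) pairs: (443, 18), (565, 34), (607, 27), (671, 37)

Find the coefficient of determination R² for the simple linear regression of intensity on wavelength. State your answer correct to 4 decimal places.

0.7478

n = 4, Σx = 2286, Σy = 116, Σxy = 68400, Σx² = 1334164, Σy² = 3578
Sxx = Σx² − (Σx)²/n = 1334164 − 1306449 = 27715
Sxy = Σxy − (Σx)(Σy)/n = 68400 − 66294 = 2106
Syy = Σy² − (Σy)²/n = 3578 − 3364 = 214
R² = Sxy²/(Sxx·Syy) = (2106)²/(27715·214) = 0.747805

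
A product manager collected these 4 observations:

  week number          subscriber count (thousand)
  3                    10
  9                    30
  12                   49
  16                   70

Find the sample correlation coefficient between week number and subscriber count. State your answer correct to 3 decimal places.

n = 4, Σx = 40, Σy = 159, Σxy = 2008, Σx² = 490, Σy² = 8301
Sxx = Σx² − (Σx)²/n = 490 − 400 = 90
Sxy = Σxy − (Σx)(Σy)/n = 2008 − 1590 = 418
Syy = Σy² − (Σy)²/n = 8301 − 6320.25 = 1980.75
r = Sxy/√(Sxx·Syy) = 418/√(178267.5) = 418/422.217361 = 0.990011

0.990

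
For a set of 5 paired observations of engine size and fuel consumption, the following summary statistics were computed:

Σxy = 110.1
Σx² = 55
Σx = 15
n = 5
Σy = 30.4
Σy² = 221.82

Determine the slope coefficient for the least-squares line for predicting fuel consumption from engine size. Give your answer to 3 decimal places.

Sxx = Σx² − (Σx)²/n = 55 − 45 = 10
Sxy = Σxy − (Σx)(Σy)/n = 110.1 − 91.2 = 18.9
b = Sxy/Sxx = 18.9/10 = 1.89

1.890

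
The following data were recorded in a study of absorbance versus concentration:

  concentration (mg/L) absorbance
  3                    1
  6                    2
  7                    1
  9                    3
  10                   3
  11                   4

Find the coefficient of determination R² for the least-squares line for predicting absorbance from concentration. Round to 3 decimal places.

n = 6, Σx = 46, Σy = 14, Σxy = 123, Σx² = 396, Σy² = 40
Sxx = Σx² − (Σx)²/n = 396 − 352.666667 = 43.333333
Sxy = Σxy − (Σx)(Σy)/n = 123 − 107.333333 = 15.666667
Syy = Σy² − (Σy)²/n = 40 − 32.666667 = 7.333333
R² = Sxy²/(Sxx·Syy) = (15.666667)²/(43.333333·7.333333) = 0.772378

0.772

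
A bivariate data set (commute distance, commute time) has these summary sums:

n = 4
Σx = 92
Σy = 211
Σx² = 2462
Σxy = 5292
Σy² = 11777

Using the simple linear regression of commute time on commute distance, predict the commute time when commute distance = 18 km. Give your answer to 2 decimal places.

46.41

Sxx = Σx² − (Σx)²/n = 2462 − 2116 = 346
Sxy = Σxy − (Σx)(Σy)/n = 5292 − 4853 = 439
b = Sxy/Sxx = 439/346 = 1.268786
a = ȳ − b·x̄ = 52.75 − 1.268786·23 = 23.567919
ŷ(18) = a + b·18 = 23.567919 + 1.268786·18 = 46.406069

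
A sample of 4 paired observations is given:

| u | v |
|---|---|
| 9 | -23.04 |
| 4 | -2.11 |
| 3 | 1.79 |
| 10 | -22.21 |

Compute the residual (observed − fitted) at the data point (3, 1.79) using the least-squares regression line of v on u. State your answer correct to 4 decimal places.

n = 4, Σx = 26, Σy = -45.57, Σxy = -432.53, Σx² = 206
Sxx = Σx² − (Σx)²/n = 206 − 169 = 37
Sxy = Σxy − (Σx)(Σy)/n = -432.53 − (-296.205) = -136.325
b = Sxy/Sxx = -136.325/37 = -3.684459
a = ȳ − b·x̄ = -11.3925 − (-3.684459)·6.5 = 12.556486
ŷ(3) = 12.556486 + (-3.684459)·3 = 1.503108
residual = y − ŷ = 1.79 − 1.503108 = 0.286892

0.2869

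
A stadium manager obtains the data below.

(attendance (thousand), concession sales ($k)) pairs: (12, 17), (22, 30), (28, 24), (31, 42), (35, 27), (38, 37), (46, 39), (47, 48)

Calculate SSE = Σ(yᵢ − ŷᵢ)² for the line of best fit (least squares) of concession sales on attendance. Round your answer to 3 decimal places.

252.296

n = 8, Σx = 259, Σy = 264, Σxy = 9239, Σx² = 9367, Σy² = 9452
Sxx = Σx² − (Σx)²/n = 9367 − 8385.125 = 981.875
Sxy = Σxy − (Σx)(Σy)/n = 9239 − 8547 = 692
Syy = Σy² − (Σy)²/n = 9452 − 8712 = 740
b = Sxy/Sxx = 692/981.875 = 0.704774
SSE = Syy − b·Sxy = 740 − 0.704774·692 = 252.296372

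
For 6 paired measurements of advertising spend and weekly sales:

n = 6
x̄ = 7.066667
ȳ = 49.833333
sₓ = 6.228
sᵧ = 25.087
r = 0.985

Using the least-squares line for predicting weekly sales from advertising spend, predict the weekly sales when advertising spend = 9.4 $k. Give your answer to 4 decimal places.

59.0912

b = r · sᵧ/sₓ = 0.985 · 25.087/6.228 = 3.967677
a = ȳ − b·x̄ = 49.833333 − 3.967677·7.066667 = 21.795078
ŷ(9.4) = a + b·9.4 = 21.795078 + 3.967677·9.4 = 59.091246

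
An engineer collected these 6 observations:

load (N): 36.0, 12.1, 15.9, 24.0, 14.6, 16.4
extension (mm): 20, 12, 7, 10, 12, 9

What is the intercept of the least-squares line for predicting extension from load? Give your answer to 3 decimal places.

4.051

n = 6, Σx = 119, Σy = 70, Σxy = 1539.3, Σx² = 2753.34
Sxx = Σx² − (Σx)²/n = 2753.34 − 2360.166667 = 393.173333
Sxy = Σxy − (Σx)(Σy)/n = 1539.3 − 1388.333333 = 150.966667
b = Sxy/Sxx = 150.966667/393.173333 = 0.383970
a = ȳ − b·x̄ = 11.666667 − 0.383970·19.833333 = 4.051267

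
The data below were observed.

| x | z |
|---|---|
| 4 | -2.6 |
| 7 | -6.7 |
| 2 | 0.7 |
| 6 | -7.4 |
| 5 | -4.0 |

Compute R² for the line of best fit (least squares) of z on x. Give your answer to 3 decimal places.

0.930

n = 5, Σx = 24, Σy = -20, Σxy = -120.3, Σx² = 130, Σy² = 122.9
Sxx = Σx² − (Σx)²/n = 130 − 115.2 = 14.8
Sxy = Σxy − (Σx)(Σy)/n = -120.3 − (-96) = -24.3
Syy = Σy² − (Σy)²/n = 122.9 − 80 = 42.9
R² = Sxy²/(Sxx·Syy) = (-24.3)²/(14.8·42.9) = 0.930023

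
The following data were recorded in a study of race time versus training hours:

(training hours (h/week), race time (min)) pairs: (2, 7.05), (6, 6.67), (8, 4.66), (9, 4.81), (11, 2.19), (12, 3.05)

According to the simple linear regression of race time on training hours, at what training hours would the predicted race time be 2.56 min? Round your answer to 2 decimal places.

n = 6, Σx = 48, Σy = 28.43, Σxy = 195.38, Σx² = 450
Sxx = Σx² − (Σx)²/n = 450 − 384 = 66
Sxy = Σxy − (Σx)(Σy)/n = 195.38 − 227.44 = -32.06
b = Sxy/Sxx = -32.06/66 = -0.485758
a = ȳ − b·x̄ = 4.738333 − (-0.485758)·8 = 8.624394
Set a + b·x = 2.56: x = (2.56 − 8.624394) / (-0.485758) = 12.484404

12.48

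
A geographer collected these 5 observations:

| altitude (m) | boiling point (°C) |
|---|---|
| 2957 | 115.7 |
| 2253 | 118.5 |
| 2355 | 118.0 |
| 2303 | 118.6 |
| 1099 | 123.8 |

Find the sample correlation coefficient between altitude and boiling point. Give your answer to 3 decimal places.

n = 5, Σx = 10967, Σy = 594.6, Σxy = 1296187.4, Σx² = 25877493, Σy² = 70745.14
Sxx = Σx² − (Σx)²/n = 25877493 − 24055017.8 = 1822475.2
Sxy = Σxy − (Σx)(Σy)/n = 1296187.4 − 1304195.64 = -8008.24
Syy = Σy² − (Σy)²/n = 70745.14 − 70709.832 = 35.308
r = Sxy/√(Sxx·Syy) = -8008.24/√(64347954.3616) = -8008.24/8021.717669 = -0.998320

-0.998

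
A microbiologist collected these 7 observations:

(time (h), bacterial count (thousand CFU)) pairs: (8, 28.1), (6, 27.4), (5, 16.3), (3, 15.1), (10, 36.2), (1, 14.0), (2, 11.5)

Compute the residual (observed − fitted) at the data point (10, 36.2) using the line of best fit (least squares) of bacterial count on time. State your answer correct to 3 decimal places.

1.534

n = 7, Σx = 35, Σy = 148.6, Σxy = 915, Σx² = 239
Sxx = Σx² − (Σx)²/n = 239 − 175 = 64
Sxy = Σxy − (Σx)(Σy)/n = 915 − 743 = 172
b = Sxy/Sxx = 172/64 = 2.6875
a = ȳ − b·x̄ = 21.228571 − 2.6875·5 = 7.791071
ŷ(10) = 7.791071 + 2.6875·10 = 34.666071
residual = y − ŷ = 36.2 − 34.666071 = 1.533929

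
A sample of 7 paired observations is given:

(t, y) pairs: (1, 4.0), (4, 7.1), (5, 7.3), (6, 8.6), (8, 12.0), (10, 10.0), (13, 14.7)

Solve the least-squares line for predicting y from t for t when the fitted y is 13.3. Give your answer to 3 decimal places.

11.731

n = 7, Σx = 47, Σy = 63.7, Σxy = 507.6, Σx² = 411
Sxx = Σx² − (Σx)²/n = 411 − 315.571429 = 95.428571
Sxy = Σxy − (Σx)(Σy)/n = 507.6 − 427.7 = 79.9
b = Sxy/Sxx = 79.9/95.428571 = 0.837275
a = ȳ − b·x̄ = 9.1 − 0.837275·6.714286 = 3.478293
Set a + b·x = 13.3: x = (13.3 − 3.478293) / 0.837275 = 11.730556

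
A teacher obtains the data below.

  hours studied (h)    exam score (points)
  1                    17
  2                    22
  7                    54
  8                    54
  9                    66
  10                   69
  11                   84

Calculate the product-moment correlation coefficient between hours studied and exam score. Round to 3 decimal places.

n = 7, Σx = 48, Σy = 366, Σxy = 3079, Σx² = 420, Σy² = 22778
Sxx = Σx² − (Σx)²/n = 420 − 329.142857 = 90.857143
Sxy = Σxy − (Σx)(Σy)/n = 3079 − 2509.714286 = 569.285714
Syy = Σy² − (Σy)²/n = 22778 − 19136.571429 = 3641.428571
r = Sxy/√(Sxx·Syy) = 569.285714/√(330849.795918) = 569.285714/575.195441 = 0.989726

0.990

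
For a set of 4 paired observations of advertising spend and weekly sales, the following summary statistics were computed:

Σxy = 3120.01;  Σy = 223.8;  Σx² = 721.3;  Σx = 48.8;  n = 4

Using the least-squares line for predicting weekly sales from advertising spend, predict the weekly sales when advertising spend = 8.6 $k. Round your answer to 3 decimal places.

44.812

Sxx = Σx² − (Σx)²/n = 721.3 − 595.36 = 125.94
Sxy = Σxy − (Σx)(Σy)/n = 3120.01 − 2730.36 = 389.65
b = Sxy/Sxx = 389.65/125.94 = 3.093934
a = ȳ − b·x̄ = 55.95 − 3.093934·12.2 = 18.204010
ŷ(8.6) = a + b·8.6 = 18.204010 + 3.093934·8.6 = 44.811839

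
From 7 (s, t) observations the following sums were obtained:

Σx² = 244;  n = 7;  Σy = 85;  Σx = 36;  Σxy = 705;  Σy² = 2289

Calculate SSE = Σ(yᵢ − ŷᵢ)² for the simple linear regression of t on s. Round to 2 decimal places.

37.85

Sxx = Σx² − (Σx)²/n = 244 − 185.142857 = 58.857143
Sxy = Σxy − (Σx)(Σy)/n = 705 − 437.142857 = 267.857143
Syy = Σy² − (Σy)²/n = 2289 − 1032.142857 = 1256.857143
b = Sxy/Sxx = 267.857143/58.857143 = 4.550971
SSE = Syy − b·Sxy = 1256.857143 − 4.550971·267.857143 = 37.847087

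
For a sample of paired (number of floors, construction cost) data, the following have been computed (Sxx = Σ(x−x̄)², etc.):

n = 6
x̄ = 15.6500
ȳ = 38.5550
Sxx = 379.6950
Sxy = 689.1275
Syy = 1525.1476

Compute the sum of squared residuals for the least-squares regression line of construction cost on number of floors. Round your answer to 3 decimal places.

274.416

b = Sxy/Sxx = 689.1275/379.695 = 1.814950
SSE = Syy − b·Sxy = 1525.1476 − 1.814950·689.1275 = 274.415535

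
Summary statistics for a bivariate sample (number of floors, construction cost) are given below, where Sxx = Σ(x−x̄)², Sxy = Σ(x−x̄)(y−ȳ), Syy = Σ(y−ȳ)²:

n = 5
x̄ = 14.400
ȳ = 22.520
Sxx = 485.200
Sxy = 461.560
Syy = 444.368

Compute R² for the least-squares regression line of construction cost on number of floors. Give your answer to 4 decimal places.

R² = Sxy²/(Sxx·Syy) = (461.56)²/(485.2·444.368) = 0.988081

0.9881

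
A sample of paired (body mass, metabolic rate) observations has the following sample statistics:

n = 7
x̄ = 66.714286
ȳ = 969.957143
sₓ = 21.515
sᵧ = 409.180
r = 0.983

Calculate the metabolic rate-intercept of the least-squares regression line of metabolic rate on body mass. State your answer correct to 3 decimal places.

b = r · sᵧ/sₓ = 0.983 · 409.18/21.515 = 18.695047
a = ȳ − b·x̄ = 969.957143 − 18.695047·66.714286 = -277.269581

-277.270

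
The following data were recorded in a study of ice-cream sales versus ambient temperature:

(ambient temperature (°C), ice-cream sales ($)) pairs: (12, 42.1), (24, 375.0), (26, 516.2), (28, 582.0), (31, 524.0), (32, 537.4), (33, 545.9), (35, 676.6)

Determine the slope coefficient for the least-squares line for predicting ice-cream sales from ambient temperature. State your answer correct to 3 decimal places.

n = 8, Σx = 221, Σy = 3799.2, Σxy = 114358.9, Σx² = 6479
Sxx = Σx² − (Σx)²/n = 6479 − 6105.125 = 373.875
Sxy = Σxy − (Σx)(Σy)/n = 114358.9 − 104952.9 = 9406
b = Sxy/Sxx = 9406/373.875 = 25.158141

25.158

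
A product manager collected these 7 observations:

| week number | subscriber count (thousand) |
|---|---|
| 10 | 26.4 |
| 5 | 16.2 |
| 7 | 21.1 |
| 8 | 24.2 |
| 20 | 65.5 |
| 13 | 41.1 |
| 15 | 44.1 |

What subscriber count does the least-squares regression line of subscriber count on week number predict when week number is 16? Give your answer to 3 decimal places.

n = 7, Σx = 78, Σy = 238.6, Σxy = 3192.1, Σx² = 1032
Sxx = Σx² − (Σx)²/n = 1032 − 869.142857 = 162.857143
Sxy = Σxy − (Σx)(Σy)/n = 3192.1 − 2658.685714 = 533.414286
b = Sxy/Sxx = 533.414286/162.857143 = 3.275351
a = ȳ − b·x̄ = 34.085714 − 3.275351·11.142857 = -2.411053
ŷ(16) = a + b·16 = -2.411053 + 3.275351·16 = 49.994561

49.995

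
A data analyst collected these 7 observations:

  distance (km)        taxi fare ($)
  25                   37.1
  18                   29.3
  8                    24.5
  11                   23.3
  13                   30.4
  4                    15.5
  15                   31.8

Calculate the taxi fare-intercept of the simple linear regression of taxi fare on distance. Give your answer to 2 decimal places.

n = 7, Σx = 94, Σy = 191.9, Σxy = 2841.4, Σx² = 1544
Sxx = Σx² − (Σx)²/n = 1544 − 1262.285714 = 281.714286
Sxy = Σxy − (Σx)(Σy)/n = 2841.4 − 2576.942857 = 264.457143
b = Sxy/Sxx = 264.457143/281.714286 = 0.938742
a = ȳ − b·x̄ = 27.414286 − 0.938742·13.428571 = 14.808316

14.81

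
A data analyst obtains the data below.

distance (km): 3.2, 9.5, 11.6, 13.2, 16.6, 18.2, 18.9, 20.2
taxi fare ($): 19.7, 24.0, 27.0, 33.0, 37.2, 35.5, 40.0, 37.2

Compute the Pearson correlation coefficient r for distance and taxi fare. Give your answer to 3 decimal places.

n = 8, Σx = 111.4, Σy = 253.6, Σxy = 3810.9, Σx² = 1781.34, Σy² = 8410.02
Sxx = Σx² − (Σx)²/n = 1781.34 − 1551.245 = 230.095
Sxy = Σxy − (Σx)(Σy)/n = 3810.9 − 3531.38 = 279.52
Syy = Σy² − (Σy)²/n = 8410.02 − 8039.12 = 370.9
r = Sxy/√(Sxx·Syy) = 279.52/√(85342.2355) = 279.52/292.133934 = 0.956821

0.957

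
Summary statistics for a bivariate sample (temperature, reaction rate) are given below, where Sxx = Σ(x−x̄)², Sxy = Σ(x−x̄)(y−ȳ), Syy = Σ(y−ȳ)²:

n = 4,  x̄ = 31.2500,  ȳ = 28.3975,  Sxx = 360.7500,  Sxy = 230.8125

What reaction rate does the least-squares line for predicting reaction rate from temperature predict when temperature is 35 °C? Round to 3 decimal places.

b = Sxy/Sxx = 230.8125/360.75 = 0.639813
a = ȳ − b·x̄ = 28.3975 − 0.639813·31.25 = 8.403347
ŷ(35) = a + b·35 = 8.403347 + 0.639813·35 = 30.796798

30.797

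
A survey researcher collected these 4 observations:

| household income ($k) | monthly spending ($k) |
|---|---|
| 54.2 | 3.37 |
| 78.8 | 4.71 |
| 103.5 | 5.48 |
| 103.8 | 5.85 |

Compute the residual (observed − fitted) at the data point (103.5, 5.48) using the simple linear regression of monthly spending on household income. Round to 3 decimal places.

-0.215

n = 4, Σx = 340.3, Σy = 19.41, Σxy = 1728.212, Σx² = 30633.77
Sxx = Σx² − (Σx)²/n = 30633.77 − 28951.0225 = 1682.7475
Sxy = Σxy − (Σx)(Σy)/n = 1728.212 − 1651.30575 = 76.90625
b = Sxy/Sxx = 76.90625/1682.7475 = 0.045703
a = ȳ − b·x̄ = 4.8525 − 0.045703·85.075 = 0.964335
ŷ(103.5) = 0.964335 + 0.045703·103.5 = 5.694574
residual = y − ŷ = 5.48 − 5.694574 = -0.214574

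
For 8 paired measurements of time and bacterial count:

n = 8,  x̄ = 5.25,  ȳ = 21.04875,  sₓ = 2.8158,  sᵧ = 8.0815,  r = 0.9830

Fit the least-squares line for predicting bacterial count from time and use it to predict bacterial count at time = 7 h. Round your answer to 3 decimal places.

b = r · sᵧ/sₓ = 0.983 · 8.0815/2.8158 = 2.821264
a = ȳ − b·x̄ = 21.04875 − 2.821264·5.25 = 6.237115
ŷ(7) = a + b·7 = 6.237115 + 2.821264·7 = 25.985962

25.986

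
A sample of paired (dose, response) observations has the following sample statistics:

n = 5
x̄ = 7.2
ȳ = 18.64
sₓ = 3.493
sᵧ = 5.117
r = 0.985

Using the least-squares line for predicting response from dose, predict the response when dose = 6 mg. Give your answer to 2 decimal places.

b = r · sᵧ/sₓ = 0.985 · 5.117/3.493 = 1.442956
a = ȳ − b·x̄ = 18.64 − 1.442956·7.2 = 8.250717
ŷ(6) = a + b·6 = 8.250717 + 1.442956·6 = 16.908453

16.91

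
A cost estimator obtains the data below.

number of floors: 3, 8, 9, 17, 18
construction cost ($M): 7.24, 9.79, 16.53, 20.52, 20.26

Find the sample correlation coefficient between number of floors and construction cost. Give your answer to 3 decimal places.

0.935

n = 5, Σx = 55, Σy = 74.34, Σxy = 962.33, Σx² = 767, Σy² = 1253.0406
Sxx = Σx² − (Σx)²/n = 767 − 605 = 162
Sxy = Σxy − (Σx)(Σy)/n = 962.33 − 817.74 = 144.59
Syy = Σy² − (Σy)²/n = 1253.0406 − 1105.28712 = 147.75348
r = Sxy/√(Sxx·Syy) = 144.59/√(23936.06376) = 144.59/154.712843 = 0.934570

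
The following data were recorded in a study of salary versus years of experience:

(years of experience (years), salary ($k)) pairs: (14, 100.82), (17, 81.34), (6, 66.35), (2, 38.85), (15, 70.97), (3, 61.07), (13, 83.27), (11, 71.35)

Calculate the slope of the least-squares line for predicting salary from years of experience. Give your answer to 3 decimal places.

n = 8, Σx = 81, Σy = 574.02, Σxy = 6385.18, Σx² = 1049
Sxx = Σx² − (Σx)²/n = 1049 − 820.125 = 228.875
Sxy = Σxy − (Σx)(Σy)/n = 6385.18 − 5811.9525 = 573.2275
b = Sxy/Sxx = 573.2275/228.875 = 2.504544

2.505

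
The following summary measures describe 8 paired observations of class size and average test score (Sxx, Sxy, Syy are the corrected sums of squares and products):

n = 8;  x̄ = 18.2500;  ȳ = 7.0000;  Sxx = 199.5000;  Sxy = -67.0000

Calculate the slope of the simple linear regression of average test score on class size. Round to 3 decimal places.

b = Sxy/Sxx = -67/199.5 = -0.335840

-0.336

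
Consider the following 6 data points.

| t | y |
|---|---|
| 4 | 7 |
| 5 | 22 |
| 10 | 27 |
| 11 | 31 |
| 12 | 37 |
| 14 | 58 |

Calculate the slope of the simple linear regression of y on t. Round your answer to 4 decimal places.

n = 6, Σx = 56, Σy = 182, Σxy = 2005, Σx² = 602
Sxx = Σx² − (Σx)²/n = 602 − 522.666667 = 79.333333
Sxy = Σxy − (Σx)(Σy)/n = 2005 − 1698.666667 = 306.333333
b = Sxy/Sxx = 306.333333/79.333333 = 3.861345

3.8613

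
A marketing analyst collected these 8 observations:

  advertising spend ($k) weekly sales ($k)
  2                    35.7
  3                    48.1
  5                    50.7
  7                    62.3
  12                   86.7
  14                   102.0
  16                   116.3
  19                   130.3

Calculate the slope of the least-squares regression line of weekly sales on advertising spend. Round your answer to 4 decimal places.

n = 8, Σx = 78, Σy = 632.1, Σxy = 7710.2, Σx² = 1044
Sxx = Σx² − (Σx)²/n = 1044 − 760.5 = 283.5
Sxy = Σxy − (Σx)(Σy)/n = 7710.2 − 6162.975 = 1547.225
b = Sxy/Sxx = 1547.225/283.5 = 5.457584

5.4576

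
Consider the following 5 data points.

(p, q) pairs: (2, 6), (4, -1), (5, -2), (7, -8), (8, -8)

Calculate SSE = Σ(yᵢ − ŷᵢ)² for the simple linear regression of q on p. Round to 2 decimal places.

5.40

n = 5, Σx = 26, Σy = -13, Σxy = -122, Σx² = 158, Σy² = 169
Sxx = Σx² − (Σx)²/n = 158 − 135.2 = 22.8
Sxy = Σxy − (Σx)(Σy)/n = -122 − (-67.6) = -54.4
Syy = Σy² − (Σy)²/n = 169 − 33.8 = 135.2
b = Sxy/Sxx = -54.4/22.8 = -2.385965
SSE = Syy − b·Sxy = 135.2 − (-2.385965)·(-54.4) = 5.403509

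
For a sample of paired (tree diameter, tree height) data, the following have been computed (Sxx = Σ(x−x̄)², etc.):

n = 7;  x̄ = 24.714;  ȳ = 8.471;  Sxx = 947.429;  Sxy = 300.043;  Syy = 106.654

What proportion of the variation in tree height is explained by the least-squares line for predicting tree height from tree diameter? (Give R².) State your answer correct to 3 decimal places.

R² = Sxy²/(Sxx·Syy) = (300.043)²/(947.429·106.654) = 0.890929

0.891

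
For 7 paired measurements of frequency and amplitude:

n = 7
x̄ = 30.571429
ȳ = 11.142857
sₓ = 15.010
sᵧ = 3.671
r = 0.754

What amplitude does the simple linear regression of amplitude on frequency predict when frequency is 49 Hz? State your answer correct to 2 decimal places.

b = r · sᵧ/sₓ = 0.754 · 3.671/15.01 = 0.184406
a = ȳ − b·x̄ = 11.142857 − 0.184406·30.571429 = 5.505302
ŷ(49) = a + b·49 = 5.505302 + 0.184406·49 = 14.541196

14.54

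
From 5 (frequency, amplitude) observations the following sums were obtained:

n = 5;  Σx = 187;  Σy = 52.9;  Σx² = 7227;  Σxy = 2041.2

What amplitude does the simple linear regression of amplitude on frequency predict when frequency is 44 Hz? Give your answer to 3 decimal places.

12.356

Sxx = Σx² − (Σx)²/n = 7227 − 6993.8 = 233.2
Sxy = Σxy − (Σx)(Σy)/n = 2041.2 − 1978.46 = 62.74
b = Sxy/Sxx = 62.74/233.2 = 0.269039
a = ȳ − b·x̄ = 10.58 − 0.269039·37.4 = 0.517925
ŷ(44) = a + b·44 = 0.517925 + 0.269039·44 = 12.355660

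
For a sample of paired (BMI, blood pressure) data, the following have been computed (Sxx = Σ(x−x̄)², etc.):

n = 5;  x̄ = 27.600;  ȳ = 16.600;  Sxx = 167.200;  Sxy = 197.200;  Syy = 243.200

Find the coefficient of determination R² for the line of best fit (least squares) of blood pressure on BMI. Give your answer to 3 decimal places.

0.956

R² = Sxy²/(Sxx·Syy) = (197.2)²/(167.2·243.2) = 0.956344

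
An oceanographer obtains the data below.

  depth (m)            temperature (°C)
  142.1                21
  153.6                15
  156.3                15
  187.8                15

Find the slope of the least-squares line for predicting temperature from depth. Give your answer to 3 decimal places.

n = 4, Σx = 639.8, Σy = 66, Σxy = 10449.6, Σx² = 103483.9
Sxx = Σx² − (Σx)²/n = 103483.9 − 102336.01 = 1147.89
Sxy = Σxy − (Σx)(Σy)/n = 10449.6 − 10556.7 = -107.1
b = Sxy/Sxx = -107.1/1147.89 = -0.093302

-0.093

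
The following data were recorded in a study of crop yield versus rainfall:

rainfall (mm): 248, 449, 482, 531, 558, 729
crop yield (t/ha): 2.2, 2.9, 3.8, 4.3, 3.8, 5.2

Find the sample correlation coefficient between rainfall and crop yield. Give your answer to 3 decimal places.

n = 6, Σx = 2997, Σy = 22.2, Σxy = 11873.8, Σx² = 1620195, Σy² = 87.66
Sxx = Σx² − (Σx)²/n = 1620195 − 1497001.5 = 123193.5
Sxy = Σxy − (Σx)(Σy)/n = 11873.8 − 11088.9 = 784.9
Syy = Σy² − (Σy)²/n = 87.66 − 82.14 = 5.52
r = Sxy/√(Sxx·Syy) = 784.9/√(680028.12) = 784.9/824.638175 = 0.951811

0.952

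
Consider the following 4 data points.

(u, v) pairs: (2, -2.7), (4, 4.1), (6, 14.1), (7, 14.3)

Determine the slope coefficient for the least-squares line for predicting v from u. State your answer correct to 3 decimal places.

n = 4, Σx = 19, Σy = 29.8, Σxy = 195.7, Σx² = 105
Sxx = Σx² − (Σx)²/n = 105 − 90.25 = 14.75
Sxy = Σxy − (Σx)(Σy)/n = 195.7 − 141.55 = 54.15
b = Sxy/Sxx = 54.15/14.75 = 3.671186

3.671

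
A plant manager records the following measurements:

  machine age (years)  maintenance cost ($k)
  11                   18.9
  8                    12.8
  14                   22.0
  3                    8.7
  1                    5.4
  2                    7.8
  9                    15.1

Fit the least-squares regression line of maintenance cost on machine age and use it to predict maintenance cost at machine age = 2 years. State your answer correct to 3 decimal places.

7.025

n = 7, Σx = 48, Σy = 90.7, Σxy = 801.3, Σx² = 476
Sxx = Σx² − (Σx)²/n = 476 − 329.142857 = 146.857143
Sxy = Σxy − (Σx)(Σy)/n = 801.3 − 621.942857 = 179.357143
b = Sxy/Sxx = 179.357143/146.857143 = 1.221304
a = ȳ − b·x̄ = 12.957143 − 1.221304·6.857143 = 4.582490
ŷ(2) = a + b·2 = 4.582490 + 1.221304·2 = 7.025097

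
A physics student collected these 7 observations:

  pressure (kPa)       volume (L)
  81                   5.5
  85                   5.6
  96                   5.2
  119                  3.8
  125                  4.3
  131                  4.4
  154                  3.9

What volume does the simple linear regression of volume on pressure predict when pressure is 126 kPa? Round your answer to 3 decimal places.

4.344

n = 7, Σx = 791, Σy = 32.7, Σxy = 3587.4, Σx² = 93665
Sxx = Σx² − (Σx)²/n = 93665 − 89383 = 4282
Sxy = Σxy − (Σx)(Σy)/n = 3587.4 − 3695.1 = -107.7
b = Sxy/Sxx = -107.7/4282 = -0.025152
a = ȳ − b·x̄ = 4.671429 − (-0.025152)·113 = 7.513582
ŷ(126) = a + b·126 = 7.513582 + (-0.025152)·126 = 4.344455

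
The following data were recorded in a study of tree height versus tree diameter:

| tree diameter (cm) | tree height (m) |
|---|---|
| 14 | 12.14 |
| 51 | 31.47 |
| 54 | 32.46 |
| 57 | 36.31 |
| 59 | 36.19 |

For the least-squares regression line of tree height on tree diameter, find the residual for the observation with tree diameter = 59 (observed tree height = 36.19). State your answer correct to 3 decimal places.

n = 5, Σx = 235, Σy = 148.57, Σxy = 7732.65, Σx² = 12443
Sxx = Σx² − (Σx)²/n = 12443 − 11045 = 1398
Sxy = Σxy − (Σx)(Σy)/n = 7732.65 − 6982.79 = 749.86
b = Sxy/Sxx = 749.86/1398 = 0.536381
a = ȳ − b·x̄ = 29.714 − 0.536381·47 = 4.504114
ŷ(59) = 4.504114 + 0.536381·59 = 36.150567
residual = y − ŷ = 36.19 − 36.150567 = 0.039433

0.039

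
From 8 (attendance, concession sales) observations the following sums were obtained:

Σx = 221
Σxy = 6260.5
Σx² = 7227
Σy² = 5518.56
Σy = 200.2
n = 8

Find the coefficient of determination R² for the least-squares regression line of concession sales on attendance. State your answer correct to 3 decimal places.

Sxx = Σx² − (Σx)²/n = 7227 − 6105.125 = 1121.875
Sxy = Σxy − (Σx)(Σy)/n = 6260.5 − 5530.525 = 729.975
Syy = Σy² − (Σy)²/n = 5518.56 − 5010.005 = 508.555
R² = Sxy²/(Sxx·Syy) = (729.975)²/(1121.875·508.555) = 0.933971

0.934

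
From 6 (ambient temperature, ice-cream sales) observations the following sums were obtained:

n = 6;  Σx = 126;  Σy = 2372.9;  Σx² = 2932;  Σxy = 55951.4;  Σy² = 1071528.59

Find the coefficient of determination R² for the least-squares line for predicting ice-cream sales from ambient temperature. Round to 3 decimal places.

0.984

Sxx = Σx² − (Σx)²/n = 2932 − 2646 = 286
Sxy = Σxy − (Σx)(Σy)/n = 55951.4 − 49830.9 = 6120.5
Syy = Σy² − (Σy)²/n = 1071528.59 − 938442.401667 = 133086.188333
R² = Sxy²/(Sxx·Syy) = (6120.5)²/(286·133086.188333) = 0.984181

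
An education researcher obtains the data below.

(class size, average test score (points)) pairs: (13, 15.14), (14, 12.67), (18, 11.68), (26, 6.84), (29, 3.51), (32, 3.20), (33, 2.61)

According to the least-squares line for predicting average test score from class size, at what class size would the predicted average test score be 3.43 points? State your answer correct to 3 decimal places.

n = 7, Σx = 165, Σy = 55.65, Σxy = 1052.6, Σx² = 4319
Sxx = Σx² − (Σx)²/n = 4319 − 3889.285714 = 429.714286
Sxy = Σxy − (Σx)(Σy)/n = 1052.6 − 1311.75 = -259.15
b = Sxy/Sxx = -259.15/429.714286 = -0.603075
a = ȳ − b·x̄ = 7.95 − (-0.603075)·23.571429 = 22.165342
Set a + b·x = 3.43: x = (3.43 − 22.165342) / (-0.603075) = 31.066349

31.066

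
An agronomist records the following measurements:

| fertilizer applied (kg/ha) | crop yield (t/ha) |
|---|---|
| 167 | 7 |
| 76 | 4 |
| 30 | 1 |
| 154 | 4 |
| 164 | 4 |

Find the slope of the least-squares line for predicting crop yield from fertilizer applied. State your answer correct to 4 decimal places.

n = 5, Σx = 591, Σy = 20, Σxy = 2775, Σx² = 85177
Sxx = Σx² − (Σx)²/n = 85177 − 69856.2 = 15320.8
Sxy = Σxy − (Σx)(Σy)/n = 2775 − 2364 = 411
b = Sxy/Sxx = 411/15320.8 = 0.026826

0.0268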